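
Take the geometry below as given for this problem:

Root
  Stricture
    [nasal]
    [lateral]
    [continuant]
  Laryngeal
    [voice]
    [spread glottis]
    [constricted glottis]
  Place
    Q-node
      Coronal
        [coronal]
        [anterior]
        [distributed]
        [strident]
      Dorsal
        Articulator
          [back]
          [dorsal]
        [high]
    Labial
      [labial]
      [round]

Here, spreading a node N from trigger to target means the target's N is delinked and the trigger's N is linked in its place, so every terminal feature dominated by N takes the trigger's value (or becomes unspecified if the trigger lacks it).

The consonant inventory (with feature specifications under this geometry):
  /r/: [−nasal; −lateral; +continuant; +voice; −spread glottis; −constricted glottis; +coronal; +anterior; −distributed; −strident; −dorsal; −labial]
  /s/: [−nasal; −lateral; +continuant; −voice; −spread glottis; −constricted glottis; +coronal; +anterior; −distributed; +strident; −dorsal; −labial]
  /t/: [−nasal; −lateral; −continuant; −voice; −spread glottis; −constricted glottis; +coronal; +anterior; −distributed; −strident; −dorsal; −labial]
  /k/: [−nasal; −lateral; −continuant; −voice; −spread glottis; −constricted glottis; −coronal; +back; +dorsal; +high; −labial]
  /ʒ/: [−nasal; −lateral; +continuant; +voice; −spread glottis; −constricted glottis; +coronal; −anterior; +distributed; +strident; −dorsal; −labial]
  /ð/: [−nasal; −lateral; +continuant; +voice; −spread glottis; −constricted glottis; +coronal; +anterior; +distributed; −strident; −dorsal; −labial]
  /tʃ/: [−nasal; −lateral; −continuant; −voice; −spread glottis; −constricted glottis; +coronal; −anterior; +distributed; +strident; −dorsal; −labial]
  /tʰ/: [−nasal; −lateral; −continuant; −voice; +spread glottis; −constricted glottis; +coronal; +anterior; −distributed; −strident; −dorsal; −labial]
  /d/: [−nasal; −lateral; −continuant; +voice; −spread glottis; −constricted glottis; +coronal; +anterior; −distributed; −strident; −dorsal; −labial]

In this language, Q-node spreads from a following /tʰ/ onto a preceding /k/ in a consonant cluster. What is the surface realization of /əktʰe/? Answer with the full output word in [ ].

[əttʰe]

Terminals under Q-node in this geometry: [coronal], [anterior], [distributed], [strident], [back], [dorsal], [high].
The target acquires /tʰ/'s values for everything under Q-node — [+coronal], [+anterior], [−distributed], [−strident], [−dorsal] — while keeping its own [nasal], [lateral], [continuant], ….
Among the inventory, only /t/ has exactly this specification, giving the surface form [əttʰe].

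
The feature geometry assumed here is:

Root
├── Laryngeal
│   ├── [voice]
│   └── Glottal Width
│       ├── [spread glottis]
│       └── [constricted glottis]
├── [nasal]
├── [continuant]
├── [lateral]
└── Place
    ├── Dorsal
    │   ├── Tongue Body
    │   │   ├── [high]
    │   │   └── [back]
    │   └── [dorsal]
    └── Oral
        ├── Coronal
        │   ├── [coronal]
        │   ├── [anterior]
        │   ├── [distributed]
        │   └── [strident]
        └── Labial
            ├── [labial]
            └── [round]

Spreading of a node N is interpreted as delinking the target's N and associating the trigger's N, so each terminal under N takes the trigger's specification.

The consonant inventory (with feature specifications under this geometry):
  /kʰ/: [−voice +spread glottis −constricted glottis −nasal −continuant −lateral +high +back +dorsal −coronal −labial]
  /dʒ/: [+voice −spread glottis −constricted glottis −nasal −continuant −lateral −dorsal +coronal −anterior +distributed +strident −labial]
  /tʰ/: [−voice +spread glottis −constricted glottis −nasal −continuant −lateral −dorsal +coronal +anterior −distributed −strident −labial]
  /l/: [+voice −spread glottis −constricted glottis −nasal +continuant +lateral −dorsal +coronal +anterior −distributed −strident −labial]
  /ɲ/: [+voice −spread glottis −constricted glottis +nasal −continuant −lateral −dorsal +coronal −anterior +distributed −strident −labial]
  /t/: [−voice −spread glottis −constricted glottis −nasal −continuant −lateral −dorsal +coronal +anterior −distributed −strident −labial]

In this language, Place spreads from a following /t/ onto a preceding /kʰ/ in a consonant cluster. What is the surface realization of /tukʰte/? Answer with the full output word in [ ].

[tutʰte]

Terminals under Place in this geometry: [high], [back], [dorsal], [coronal], [anterior], [distributed], [strident], [labial], [round].
The target acquires /t/'s values for everything under Place — [−dorsal], [+coronal], [+anterior], [−distributed], [−strident], [−labial] — while keeping its own [voice], [spread glottis], [constricted glottis], ….
This feature bundle is that of [tʰ], so /tukʰte/ surfaces as [tutʰte].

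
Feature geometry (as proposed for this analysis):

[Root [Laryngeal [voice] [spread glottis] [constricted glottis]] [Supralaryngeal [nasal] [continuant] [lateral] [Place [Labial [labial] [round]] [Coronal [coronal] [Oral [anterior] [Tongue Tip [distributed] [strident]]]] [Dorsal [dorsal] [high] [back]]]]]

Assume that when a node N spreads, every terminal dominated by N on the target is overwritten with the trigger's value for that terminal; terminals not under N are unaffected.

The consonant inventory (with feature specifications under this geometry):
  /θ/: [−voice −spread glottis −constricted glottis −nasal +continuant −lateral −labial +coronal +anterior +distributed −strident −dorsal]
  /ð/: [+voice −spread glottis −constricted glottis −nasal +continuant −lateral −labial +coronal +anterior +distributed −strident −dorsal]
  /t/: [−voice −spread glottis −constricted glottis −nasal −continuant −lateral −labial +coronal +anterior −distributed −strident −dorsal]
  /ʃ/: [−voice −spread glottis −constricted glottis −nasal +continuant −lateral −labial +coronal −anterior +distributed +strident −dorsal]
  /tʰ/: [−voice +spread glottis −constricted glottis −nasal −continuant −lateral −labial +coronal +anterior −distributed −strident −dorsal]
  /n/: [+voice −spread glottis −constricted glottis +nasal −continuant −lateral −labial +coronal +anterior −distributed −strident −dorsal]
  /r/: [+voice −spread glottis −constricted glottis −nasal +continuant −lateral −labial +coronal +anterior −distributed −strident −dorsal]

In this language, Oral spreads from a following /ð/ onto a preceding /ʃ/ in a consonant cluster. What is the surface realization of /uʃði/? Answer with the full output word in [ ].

[uθði]

The Oral node dominates the terminals [anterior], [distributed], [strident].
After delinking /ʃ/'s Oral and linking /ð/'s, the affected terminals become [+anterior], [+distributed], [−strident]; [voice], [spread glottis], [constricted glottis], … (outside Oral) are retained from /ʃ/.
Among the inventory, only /θ/ has exactly this specification, giving the surface form [uθði].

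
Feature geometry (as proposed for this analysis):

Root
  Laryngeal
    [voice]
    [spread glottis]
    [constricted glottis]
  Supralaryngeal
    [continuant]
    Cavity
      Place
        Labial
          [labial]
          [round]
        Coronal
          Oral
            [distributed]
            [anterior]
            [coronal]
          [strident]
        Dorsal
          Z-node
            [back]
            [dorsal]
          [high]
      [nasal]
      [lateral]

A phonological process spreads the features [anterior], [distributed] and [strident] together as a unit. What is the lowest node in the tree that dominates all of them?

[anterior] is immediately dominated by Oral.
[distributed] is immediately dominated by Oral.
[strident] is immediately dominated by Coronal.
The listed terminals split across distinct daughters of Coronal, so Coronal itself is the smallest node containing them all.

Coronal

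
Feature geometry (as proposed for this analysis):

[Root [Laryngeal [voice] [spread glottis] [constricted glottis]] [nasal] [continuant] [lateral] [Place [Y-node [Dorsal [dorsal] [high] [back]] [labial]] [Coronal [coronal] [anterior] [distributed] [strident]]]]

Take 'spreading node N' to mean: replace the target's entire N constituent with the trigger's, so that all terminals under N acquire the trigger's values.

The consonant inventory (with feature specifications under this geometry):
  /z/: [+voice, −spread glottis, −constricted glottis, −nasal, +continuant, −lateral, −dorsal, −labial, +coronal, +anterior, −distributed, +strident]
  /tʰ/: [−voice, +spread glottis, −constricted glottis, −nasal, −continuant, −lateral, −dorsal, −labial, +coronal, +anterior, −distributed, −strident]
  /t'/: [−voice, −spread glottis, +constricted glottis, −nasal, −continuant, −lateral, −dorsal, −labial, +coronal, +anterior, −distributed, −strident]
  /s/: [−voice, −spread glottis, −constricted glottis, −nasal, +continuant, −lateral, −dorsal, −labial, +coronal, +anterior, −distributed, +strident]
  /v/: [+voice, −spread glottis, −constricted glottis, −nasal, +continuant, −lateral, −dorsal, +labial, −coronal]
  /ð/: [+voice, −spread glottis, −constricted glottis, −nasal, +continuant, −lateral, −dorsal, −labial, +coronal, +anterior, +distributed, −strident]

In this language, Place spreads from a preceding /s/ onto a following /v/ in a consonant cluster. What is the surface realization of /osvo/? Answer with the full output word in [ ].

[oszo]

Place immediately or transitively dominates [dorsal], [high], [back], [labial], [coronal], [anterior], [distributed], [strident].
After delinking /v/'s Place and linking /s/'s, the affected terminals become [−dorsal], [−labial], [+coronal], [+anterior], [−distributed], [+strident]; [voice], [spread glottis], [constricted glottis], … (outside Place) are retained from /v/.
The resulting bundle matches /z/ in the inventory; substituting it for /v/ gives [oszo].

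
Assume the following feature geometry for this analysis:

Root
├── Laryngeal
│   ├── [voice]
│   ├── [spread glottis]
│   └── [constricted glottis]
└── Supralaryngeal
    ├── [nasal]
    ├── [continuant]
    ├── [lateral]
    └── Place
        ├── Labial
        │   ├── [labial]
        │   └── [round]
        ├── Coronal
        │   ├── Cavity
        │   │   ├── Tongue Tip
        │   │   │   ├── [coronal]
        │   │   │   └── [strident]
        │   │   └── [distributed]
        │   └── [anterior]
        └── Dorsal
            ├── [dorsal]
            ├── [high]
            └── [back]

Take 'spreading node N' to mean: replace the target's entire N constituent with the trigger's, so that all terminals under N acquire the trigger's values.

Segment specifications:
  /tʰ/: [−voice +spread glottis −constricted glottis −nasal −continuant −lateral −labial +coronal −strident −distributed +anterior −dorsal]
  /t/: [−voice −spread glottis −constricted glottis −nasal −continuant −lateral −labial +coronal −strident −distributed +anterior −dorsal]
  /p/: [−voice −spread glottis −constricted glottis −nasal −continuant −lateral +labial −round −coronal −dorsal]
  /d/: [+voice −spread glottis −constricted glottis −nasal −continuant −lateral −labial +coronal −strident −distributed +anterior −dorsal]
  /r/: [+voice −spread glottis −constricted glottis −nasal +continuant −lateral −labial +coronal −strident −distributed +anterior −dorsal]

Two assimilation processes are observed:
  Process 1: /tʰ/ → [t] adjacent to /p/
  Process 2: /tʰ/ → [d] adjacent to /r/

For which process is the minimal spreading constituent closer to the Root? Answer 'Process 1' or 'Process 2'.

Process 1: the feature that changes is [spread glottis]; the minimal node is [spread glottis] (depth 2).
Process 2: the features that change are [voice], [spread glottis]; the minimal node is Laryngeal (depth 1).
Depth 1 < depth 2; Process 2 involves the structurally higher constituent Laryngeal.

Process 2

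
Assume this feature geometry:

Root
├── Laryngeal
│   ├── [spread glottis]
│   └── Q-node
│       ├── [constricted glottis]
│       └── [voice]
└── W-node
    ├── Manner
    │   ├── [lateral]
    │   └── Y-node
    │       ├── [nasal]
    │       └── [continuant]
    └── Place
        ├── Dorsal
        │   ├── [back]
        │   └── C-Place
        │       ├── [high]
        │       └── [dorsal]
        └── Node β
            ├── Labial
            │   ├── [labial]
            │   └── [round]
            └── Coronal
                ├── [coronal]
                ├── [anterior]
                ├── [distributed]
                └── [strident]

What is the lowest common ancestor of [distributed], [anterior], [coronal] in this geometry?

Coronal

[distributed]: Root ▹ W-node ▹ Place ▹ Node β ▹ Coronal ▹ [distributed].
[anterior]: Root ▹ W-node ▹ Place ▹ Node β ▹ Coronal ▹ [anterior].
[coronal]: Root ▹ W-node ▹ Place ▹ Node β ▹ Coronal ▹ [coronal].
The listed terminals split across distinct daughters of Coronal, so Coronal itself is the smallest node containing them all.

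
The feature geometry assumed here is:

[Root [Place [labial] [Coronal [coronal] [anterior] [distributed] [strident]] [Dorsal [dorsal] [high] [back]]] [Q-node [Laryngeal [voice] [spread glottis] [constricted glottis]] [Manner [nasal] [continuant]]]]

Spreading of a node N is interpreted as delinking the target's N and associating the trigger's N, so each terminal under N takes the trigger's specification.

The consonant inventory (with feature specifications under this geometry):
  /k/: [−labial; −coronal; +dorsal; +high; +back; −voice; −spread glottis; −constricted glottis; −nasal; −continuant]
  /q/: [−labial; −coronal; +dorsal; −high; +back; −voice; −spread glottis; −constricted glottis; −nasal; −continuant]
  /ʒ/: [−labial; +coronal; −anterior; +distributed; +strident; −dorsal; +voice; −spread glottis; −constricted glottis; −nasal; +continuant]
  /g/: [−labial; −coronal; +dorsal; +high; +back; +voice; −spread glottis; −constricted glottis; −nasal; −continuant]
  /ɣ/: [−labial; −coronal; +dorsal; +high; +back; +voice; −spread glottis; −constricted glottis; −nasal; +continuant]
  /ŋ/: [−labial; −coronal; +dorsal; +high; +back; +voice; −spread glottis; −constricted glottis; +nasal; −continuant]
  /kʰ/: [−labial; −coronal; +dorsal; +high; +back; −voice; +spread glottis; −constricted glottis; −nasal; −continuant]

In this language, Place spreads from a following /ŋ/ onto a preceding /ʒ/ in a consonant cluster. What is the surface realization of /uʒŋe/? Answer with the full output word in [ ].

[uɣŋe]

The Place node dominates the terminals [labial], [coronal], [anterior], [distributed], [strident], [dorsal], [high], [back].
Spreading Place from /ŋ/ onto /ʒ/ replaces those values with /ŋ/'s: [−labial], [−coronal], [+dorsal], [+high], [+back]. Features outside Place ([voice], [spread glottis], [constricted glottis], …) stay as in /ʒ/.
This feature bundle is that of [ɣ], so /uʒŋe/ surfaces as [uɣŋe].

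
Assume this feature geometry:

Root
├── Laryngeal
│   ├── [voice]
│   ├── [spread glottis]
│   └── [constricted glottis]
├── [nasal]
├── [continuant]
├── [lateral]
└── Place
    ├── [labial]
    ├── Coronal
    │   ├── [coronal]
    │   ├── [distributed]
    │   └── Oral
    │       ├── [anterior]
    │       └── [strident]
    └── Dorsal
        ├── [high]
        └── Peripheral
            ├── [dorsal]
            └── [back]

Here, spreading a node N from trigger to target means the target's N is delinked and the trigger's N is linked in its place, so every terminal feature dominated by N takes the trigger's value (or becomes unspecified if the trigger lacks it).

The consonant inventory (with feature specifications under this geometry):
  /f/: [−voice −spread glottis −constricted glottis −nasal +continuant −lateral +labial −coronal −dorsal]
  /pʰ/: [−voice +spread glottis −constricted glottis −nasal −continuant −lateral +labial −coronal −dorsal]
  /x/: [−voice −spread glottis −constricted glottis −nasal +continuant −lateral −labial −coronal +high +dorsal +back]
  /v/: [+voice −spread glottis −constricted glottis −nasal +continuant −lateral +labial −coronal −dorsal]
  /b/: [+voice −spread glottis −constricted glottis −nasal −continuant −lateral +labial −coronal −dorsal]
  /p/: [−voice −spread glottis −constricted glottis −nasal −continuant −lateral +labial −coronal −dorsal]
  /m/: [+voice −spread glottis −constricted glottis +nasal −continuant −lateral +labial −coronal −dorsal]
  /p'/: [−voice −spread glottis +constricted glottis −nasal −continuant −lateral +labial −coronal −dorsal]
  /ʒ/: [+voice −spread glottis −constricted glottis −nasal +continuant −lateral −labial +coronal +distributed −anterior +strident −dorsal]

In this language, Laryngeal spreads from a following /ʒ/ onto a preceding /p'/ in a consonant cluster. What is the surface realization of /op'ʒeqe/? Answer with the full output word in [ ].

[obʒeqe]

The Laryngeal node dominates the terminals [voice], [spread glottis], [constricted glottis].
After delinking /p'/'s Laryngeal and linking /ʒ/'s, the affected terminals become [+voice], [−spread glottis], [−constricted glottis]; [nasal], [continuant], [lateral], … (outside Laryngeal) are retained from /p'/.
Among the inventory, only /b/ has exactly this specification, giving the surface form [obʒeqe].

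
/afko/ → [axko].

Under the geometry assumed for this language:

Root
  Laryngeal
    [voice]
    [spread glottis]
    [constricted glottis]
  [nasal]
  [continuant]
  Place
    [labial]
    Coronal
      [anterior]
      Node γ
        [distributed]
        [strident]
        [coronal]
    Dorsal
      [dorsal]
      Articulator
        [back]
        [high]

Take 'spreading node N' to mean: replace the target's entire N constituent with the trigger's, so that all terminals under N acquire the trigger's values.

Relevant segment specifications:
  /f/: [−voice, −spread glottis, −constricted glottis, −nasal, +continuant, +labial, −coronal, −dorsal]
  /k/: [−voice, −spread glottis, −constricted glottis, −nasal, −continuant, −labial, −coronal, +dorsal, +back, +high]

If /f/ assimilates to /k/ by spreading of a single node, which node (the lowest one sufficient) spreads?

Feature comparison: [labial], [dorsal], [high], [back] differ between /f/ and [x]; the remaining terminals match.
In this geometry the lowest node dominating all of them is Place: every daughter of Place dominates only a proper subset, so no lower node suffices.
If Place spreads, every terminal under it takes /k/'s value, producing [x] as observed.
[continuant] — on which /k/ differs from /f/ — is unchanged, so Root cannot have spread; the constituent is no larger than Place.

Place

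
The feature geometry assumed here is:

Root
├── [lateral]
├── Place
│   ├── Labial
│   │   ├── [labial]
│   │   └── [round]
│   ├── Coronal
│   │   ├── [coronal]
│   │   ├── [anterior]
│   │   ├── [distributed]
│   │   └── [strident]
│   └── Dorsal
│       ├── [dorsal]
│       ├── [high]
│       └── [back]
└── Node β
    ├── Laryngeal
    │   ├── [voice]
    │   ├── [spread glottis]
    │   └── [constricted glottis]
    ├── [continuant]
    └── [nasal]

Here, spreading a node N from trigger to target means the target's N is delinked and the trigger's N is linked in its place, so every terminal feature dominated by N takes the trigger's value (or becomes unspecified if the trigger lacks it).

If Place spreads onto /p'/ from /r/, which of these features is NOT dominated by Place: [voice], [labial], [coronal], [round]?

The terminals dominated by Place are [labial], [round], [coronal], [anterior], [distributed], [strident], [dorsal], [high], [back].
Spreading Place replaces [labial], [coronal], [round] with the trigger's values, since each sits inside the Place constituent.
[voice] attaches under Laryngeal, not under Place, so /p'/ retains its own value for [voice].

[voice]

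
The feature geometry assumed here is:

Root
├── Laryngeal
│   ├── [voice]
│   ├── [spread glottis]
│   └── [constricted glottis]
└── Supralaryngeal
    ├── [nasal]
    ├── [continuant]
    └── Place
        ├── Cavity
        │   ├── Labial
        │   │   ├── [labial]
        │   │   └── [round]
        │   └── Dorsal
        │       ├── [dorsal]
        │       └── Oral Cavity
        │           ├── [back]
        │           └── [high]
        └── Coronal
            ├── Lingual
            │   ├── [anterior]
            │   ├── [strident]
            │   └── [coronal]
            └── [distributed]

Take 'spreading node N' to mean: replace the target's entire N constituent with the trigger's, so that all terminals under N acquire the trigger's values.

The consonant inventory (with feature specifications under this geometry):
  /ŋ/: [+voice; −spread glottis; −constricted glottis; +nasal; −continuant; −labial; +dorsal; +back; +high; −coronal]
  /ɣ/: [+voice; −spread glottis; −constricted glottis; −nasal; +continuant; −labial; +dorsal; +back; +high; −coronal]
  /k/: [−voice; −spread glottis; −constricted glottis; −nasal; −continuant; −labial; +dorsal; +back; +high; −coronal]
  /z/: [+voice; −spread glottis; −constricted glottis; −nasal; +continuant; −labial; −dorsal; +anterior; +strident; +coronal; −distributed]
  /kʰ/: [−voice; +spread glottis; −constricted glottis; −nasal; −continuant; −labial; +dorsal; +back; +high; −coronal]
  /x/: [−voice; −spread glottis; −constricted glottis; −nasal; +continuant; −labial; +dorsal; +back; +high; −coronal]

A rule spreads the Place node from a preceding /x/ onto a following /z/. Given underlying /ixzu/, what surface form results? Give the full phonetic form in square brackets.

[ixɣu]

The Place node dominates the terminals [labial], [round], [dorsal], [back], [high], [anterior], [strident], [coronal], [distributed].
The target acquires /x/'s values for everything under Place — [−labial], [+dorsal], [+back], [+high], [−coronal] — while keeping its own [voice], [spread glottis], [constricted glottis], ….
Among the inventory, only /ɣ/ has exactly this specification, giving the surface form [ixɣu].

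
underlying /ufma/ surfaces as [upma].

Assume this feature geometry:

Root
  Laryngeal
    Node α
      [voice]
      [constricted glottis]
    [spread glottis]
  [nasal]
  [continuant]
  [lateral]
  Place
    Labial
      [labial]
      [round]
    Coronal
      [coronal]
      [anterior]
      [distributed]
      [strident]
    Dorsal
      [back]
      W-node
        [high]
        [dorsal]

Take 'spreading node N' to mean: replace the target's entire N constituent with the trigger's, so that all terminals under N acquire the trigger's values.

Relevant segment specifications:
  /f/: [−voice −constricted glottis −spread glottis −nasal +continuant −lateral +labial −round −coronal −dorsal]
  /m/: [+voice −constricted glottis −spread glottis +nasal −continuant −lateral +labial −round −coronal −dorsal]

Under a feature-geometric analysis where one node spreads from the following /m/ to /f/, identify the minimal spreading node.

[continuant]

Comparing /f/ with its surface form [p], the only feature that changes is [continuant].
With a single altered terminal, the smallest constituent that could spread is that terminal — [continuant].
Since [nasal], [voice] are preserved even though /m/ disagrees there, no node above [continuant] spread.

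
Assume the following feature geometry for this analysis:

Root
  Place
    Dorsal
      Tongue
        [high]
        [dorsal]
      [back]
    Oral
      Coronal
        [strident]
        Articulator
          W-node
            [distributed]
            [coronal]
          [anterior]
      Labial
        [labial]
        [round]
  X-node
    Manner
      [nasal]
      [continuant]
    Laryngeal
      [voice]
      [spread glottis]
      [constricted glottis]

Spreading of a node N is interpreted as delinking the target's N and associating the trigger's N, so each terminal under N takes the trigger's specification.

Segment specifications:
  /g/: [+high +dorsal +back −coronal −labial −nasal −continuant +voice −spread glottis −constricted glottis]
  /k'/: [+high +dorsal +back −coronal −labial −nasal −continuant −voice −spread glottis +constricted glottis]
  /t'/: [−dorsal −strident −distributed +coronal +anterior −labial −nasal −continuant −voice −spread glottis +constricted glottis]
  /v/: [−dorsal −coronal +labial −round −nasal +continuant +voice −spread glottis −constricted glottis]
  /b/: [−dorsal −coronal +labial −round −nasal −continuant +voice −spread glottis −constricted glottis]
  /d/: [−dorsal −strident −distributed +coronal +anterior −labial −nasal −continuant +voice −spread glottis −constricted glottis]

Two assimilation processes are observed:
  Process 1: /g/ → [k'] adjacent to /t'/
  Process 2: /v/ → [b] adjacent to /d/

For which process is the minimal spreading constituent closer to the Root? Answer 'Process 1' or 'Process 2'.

Process 1

Process 1 alters [voice], [constricted glottis]; the lowest common ancestor is Laryngeal (depth 2 from Root).
In Process 2, [continuant] changes, so the minimal spreading node is [continuant] at depth 3.
Depth 2 < depth 3; Process 1 involves the structurally higher constituent Laryngeal.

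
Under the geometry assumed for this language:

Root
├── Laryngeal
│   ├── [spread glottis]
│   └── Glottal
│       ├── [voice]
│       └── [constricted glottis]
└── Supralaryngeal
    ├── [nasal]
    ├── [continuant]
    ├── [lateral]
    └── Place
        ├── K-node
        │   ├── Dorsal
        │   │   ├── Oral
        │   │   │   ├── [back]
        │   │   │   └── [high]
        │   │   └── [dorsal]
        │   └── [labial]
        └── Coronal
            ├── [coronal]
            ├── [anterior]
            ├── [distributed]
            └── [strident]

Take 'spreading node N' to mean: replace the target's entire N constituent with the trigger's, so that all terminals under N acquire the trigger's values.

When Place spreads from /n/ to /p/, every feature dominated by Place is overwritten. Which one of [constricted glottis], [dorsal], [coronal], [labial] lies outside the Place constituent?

The terminals dominated by Place are [back], [high], [dorsal], [labial], [coronal], [anterior], [distributed], [strident].
Of the listed options, [labial], [dorsal], [coronal] are among these and would be overwritten by spreading Place.
But [constricted glottis] is a dependent of Glottal, outside Place; it is therefore untouched by the spreading.

[constricted glottis]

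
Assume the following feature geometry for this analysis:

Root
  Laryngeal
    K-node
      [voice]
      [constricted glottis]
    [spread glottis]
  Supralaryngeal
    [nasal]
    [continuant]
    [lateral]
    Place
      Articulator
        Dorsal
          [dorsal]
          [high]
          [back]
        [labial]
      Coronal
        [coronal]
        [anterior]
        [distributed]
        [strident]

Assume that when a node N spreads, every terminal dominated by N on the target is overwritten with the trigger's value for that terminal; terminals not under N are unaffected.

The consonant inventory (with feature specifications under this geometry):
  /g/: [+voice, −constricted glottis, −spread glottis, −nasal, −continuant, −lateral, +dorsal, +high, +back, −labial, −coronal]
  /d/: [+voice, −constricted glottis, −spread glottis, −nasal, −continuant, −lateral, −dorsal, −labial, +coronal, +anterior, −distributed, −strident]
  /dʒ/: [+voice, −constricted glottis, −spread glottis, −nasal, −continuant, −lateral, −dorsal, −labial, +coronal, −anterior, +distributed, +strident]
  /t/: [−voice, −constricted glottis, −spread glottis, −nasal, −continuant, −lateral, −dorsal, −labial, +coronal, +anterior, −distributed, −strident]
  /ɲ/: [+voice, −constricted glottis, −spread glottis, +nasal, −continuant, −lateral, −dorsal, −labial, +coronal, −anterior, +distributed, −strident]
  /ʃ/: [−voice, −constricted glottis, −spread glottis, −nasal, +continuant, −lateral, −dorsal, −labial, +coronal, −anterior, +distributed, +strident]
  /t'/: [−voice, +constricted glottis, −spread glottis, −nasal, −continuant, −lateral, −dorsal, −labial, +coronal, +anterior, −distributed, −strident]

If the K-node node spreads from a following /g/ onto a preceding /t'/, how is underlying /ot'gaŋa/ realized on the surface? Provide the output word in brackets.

[odgaŋa]

Terminals under K-node in this geometry: [voice], [constricted glottis].
Spreading K-node from /g/ onto /t'/ replaces those values with /g/'s: [+voice], [−constricted glottis]. Features outside K-node ([spread glottis], [nasal], [continuant], …) stay as in /t'/.
This feature bundle is that of [d], so /ot'gaŋa/ surfaces as [odgaŋa].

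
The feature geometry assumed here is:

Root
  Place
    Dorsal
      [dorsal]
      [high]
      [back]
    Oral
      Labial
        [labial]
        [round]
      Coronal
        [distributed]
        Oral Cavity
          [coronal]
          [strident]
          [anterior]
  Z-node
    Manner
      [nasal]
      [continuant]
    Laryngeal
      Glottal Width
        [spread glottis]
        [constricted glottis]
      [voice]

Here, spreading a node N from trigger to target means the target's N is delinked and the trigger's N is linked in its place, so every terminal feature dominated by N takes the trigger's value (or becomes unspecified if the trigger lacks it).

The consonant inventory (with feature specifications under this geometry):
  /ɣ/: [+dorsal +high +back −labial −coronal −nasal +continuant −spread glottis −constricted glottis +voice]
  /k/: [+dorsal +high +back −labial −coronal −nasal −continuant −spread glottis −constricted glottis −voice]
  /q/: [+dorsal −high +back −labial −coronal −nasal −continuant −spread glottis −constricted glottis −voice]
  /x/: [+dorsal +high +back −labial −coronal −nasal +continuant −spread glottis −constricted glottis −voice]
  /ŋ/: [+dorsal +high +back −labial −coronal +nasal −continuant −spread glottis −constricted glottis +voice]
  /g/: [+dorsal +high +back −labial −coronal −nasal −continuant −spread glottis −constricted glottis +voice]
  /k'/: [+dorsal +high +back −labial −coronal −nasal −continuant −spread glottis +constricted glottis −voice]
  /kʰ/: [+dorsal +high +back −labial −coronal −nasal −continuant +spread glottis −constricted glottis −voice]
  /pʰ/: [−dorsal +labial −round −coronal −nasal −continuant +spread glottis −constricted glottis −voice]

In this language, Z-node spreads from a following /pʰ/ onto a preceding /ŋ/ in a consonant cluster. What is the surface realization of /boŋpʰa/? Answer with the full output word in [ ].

[bokʰpʰa]

Terminals under Z-node in this geometry: [nasal], [continuant], [spread glottis], [constricted glottis], [voice].
Spreading Z-node from /pʰ/ onto /ŋ/ replaces those values with /pʰ/'s: [−nasal], [−continuant], [+spread glottis], [−constricted glottis], [−voice]. Features outside Z-node ([dorsal], [high], [back], …) stay as in /ŋ/.
This feature bundle is that of [kʰ], so /boŋpʰa/ surfaces as [bokʰpʰa].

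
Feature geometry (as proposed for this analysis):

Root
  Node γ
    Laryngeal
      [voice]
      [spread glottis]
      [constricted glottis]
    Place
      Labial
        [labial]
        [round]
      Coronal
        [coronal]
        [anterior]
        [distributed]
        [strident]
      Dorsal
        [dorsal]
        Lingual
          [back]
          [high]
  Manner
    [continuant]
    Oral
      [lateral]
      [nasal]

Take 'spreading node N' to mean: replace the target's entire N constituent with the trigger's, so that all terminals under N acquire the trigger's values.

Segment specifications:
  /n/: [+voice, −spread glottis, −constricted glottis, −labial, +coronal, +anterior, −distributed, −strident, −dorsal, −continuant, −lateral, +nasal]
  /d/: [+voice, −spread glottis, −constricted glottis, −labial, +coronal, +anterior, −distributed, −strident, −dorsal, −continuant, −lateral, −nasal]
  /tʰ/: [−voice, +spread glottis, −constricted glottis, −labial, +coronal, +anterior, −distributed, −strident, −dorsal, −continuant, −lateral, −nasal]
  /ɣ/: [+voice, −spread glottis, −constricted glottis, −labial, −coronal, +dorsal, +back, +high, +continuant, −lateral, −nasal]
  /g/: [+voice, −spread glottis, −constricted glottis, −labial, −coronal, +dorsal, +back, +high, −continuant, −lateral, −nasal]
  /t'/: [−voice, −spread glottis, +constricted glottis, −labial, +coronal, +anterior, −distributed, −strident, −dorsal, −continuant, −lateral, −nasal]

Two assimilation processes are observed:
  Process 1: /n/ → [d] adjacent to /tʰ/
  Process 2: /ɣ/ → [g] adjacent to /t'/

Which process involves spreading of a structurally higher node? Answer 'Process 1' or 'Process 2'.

Process 2

Process 1 alters [nasal]; the lowest dominating node is [nasal] (depth 3 from Root).
Process 2: the feature that changes is [continuant]; the minimal node is [continuant] (depth 2).
[continuant] (depth 2) sits above [nasal] (depth 3), making Process 2 the one with the higher spreading node.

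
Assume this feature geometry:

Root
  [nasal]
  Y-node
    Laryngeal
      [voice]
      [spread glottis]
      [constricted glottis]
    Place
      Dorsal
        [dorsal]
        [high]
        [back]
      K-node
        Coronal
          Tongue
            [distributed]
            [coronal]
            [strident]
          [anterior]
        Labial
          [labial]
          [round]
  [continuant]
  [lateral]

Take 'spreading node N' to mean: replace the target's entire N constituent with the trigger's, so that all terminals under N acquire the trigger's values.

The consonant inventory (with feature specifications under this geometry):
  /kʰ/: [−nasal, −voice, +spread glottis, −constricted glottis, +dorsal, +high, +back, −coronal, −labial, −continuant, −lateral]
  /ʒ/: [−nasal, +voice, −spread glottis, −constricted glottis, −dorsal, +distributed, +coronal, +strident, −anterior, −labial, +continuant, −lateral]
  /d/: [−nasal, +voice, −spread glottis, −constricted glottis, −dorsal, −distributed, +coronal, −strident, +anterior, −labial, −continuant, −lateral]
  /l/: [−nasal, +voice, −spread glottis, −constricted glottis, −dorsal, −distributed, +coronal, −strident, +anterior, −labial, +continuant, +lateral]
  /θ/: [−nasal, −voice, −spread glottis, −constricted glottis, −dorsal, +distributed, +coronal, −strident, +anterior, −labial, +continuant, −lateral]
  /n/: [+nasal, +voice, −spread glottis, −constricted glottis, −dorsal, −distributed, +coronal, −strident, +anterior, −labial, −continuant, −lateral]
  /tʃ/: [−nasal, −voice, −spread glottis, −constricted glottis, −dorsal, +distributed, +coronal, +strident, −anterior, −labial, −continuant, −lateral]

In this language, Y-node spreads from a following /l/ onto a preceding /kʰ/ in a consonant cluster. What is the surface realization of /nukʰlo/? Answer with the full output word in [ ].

[nudlo]

The Y-node node dominates the terminals [voice], [spread glottis], [constricted glottis], [dorsal], [high], [back], [distributed], [coronal], [strident], [anterior], [labial], [round].
Spreading Y-node from /l/ onto /kʰ/ replaces those values with /l/'s: [+voice], [−spread glottis], [−constricted glottis], [−dorsal], [−distributed], [+coronal], [−strident], [+anterior], [−labial]. Features outside Y-node ([nasal], [continuant], [lateral]) stay as in /kʰ/.
The resulting bundle matches /d/ in the inventory; substituting it for /kʰ/ gives [nudlo].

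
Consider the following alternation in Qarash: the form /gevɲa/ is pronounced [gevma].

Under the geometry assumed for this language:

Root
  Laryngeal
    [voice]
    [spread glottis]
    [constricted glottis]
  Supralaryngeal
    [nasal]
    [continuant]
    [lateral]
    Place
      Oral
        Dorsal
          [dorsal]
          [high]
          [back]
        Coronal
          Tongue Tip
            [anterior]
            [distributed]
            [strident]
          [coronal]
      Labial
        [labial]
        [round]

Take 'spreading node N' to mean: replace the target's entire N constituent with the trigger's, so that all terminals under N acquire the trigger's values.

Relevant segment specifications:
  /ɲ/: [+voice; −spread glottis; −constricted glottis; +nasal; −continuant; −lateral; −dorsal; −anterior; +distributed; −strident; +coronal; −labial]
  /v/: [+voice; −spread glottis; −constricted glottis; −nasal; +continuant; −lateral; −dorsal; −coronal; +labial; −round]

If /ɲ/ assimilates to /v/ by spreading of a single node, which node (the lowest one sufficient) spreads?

Place

Feature comparison: [labial], [round], [coronal], [anterior], [distributed], [strident] differ between /ɲ/ and [m]; the remaining terminals match.
The smallest constituent containing every changed terminal is Place — each of its daughters lacks at least one of the affected features.
Delinking /ɲ/'s Place and associating /v/'s Place gives precisely the feature bundle of [m].
Since [continuant], [nasal] are preserved even though /v/ disagrees there, no node above Place spread.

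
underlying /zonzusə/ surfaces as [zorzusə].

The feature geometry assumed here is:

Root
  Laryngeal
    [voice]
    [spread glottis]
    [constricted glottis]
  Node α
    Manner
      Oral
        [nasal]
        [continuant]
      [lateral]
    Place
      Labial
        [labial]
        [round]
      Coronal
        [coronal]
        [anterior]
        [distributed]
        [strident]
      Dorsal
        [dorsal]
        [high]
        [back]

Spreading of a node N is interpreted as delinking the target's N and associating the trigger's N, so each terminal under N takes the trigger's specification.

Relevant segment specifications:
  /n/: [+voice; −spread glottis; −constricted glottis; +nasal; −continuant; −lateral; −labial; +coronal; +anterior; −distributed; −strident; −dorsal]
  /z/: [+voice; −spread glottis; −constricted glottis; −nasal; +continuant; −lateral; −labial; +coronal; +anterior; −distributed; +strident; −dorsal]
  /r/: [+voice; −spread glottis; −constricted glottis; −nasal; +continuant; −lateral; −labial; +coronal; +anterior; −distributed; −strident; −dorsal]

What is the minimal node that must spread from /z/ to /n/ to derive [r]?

Feature comparison: [nasal], [continuant] differ between /n/ and [r]; the remaining terminals match.
Tracing each changed feature up the tree, the paths first meet at Oral; any lower node misses at least one of them.
Delinking /n/'s Oral and associating /z/'s Oral gives precisely the feature bundle of [r].
[strident] stays as in /n/ although /z/ differs there, so no node dominating it spread; among the remaining candidates Oral is the lowest that derives the output.

Oral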